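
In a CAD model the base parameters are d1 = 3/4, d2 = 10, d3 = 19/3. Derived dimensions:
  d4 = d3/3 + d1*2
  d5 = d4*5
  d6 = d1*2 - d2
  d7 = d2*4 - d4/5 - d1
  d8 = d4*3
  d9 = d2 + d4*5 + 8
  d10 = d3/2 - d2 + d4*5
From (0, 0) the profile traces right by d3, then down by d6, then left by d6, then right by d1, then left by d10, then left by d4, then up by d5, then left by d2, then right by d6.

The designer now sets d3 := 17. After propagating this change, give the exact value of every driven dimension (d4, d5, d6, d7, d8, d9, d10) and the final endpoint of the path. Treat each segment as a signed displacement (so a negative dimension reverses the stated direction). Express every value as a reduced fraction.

d4 = 43/6
d5 = 215/6
d6 = -17/2
d7 = 2269/60
d8 = 43/2
d9 = 323/6
d10 = 103/3
endpoint = (-135/4, 133/3)

Apply edit: d3 := 17
  d4 = d3/3 + d1*2 = 43/6
  d5 = d4*5 = 215/6
  d6 = d1*2 - d2 = -17/2
  d7 = d2*4 - d4/5 - d1 = 2269/60
  d8 = d4*3 = 43/2
  d9 = d2 + d4*5 + 8 = 323/6
  d10 = d3/2 - d2 + d4*5 = 103/3
Walk from origin (0, 0):
  seg 1: right by d3 = 17 → (17, 0)
  seg 2: down by d6 = -17/2 → (17, 17/2)
  seg 3: left by d6 = -17/2 → (51/2, 17/2)
  seg 4: right by d1 = 3/4 → (105/4, 17/2)
  seg 5: left by d10 = 103/3 → (-97/12, 17/2)
  seg 6: left by d4 = 43/6 → (-61/4, 17/2)
  seg 7: up by d5 = 215/6 → (-61/4, 133/3)
  seg 8: left by d2 = 10 → (-101/4, 133/3)
  seg 9: right by d6 = -17/2 → (-135/4, 133/3)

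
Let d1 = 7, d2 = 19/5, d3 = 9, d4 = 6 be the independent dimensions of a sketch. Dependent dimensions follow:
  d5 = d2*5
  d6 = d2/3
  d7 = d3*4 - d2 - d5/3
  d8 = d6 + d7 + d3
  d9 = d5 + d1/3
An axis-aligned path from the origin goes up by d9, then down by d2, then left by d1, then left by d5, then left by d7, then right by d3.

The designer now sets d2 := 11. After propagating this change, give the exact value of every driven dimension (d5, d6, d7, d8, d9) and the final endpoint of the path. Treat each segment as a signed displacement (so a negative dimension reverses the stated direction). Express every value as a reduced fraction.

Apply edit: d2 := 11
  d5 = d2*5 = 55
  d6 = d2/3 = 11/3
  d7 = d3*4 - d2 - d5/3 = 20/3
  d8 = d6 + d7 + d3 = 58/3
  d9 = d5 + d1/3 = 172/3
Walk from origin (0, 0):
  seg 1: up by d9 = 172/3 → (0, 172/3)
  seg 2: down by d2 = 11 → (0, 139/3)
  seg 3: left by d1 = 7 → (-7, 139/3)
  seg 4: left by d5 = 55 → (-62, 139/3)
  seg 5: left by d7 = 20/3 → (-206/3, 139/3)
  seg 6: right by d3 = 9 → (-179/3, 139/3)

d5 = 55
d6 = 11/3
d7 = 20/3
d8 = 58/3
d9 = 172/3
endpoint = (-179/3, 139/3)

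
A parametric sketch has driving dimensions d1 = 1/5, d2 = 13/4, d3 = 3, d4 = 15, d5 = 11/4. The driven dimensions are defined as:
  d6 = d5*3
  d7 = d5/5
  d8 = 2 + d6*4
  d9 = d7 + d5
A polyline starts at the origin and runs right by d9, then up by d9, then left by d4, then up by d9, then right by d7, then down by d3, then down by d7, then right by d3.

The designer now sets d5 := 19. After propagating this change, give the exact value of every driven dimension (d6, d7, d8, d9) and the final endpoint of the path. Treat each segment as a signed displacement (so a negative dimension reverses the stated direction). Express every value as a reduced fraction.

Apply edit: d5 := 19
  d6 = d5*3 = 57
  d7 = d5/5 = 19/5
  d8 = 2 + d6*4 = 230
  d9 = d7 + d5 = 114/5
Walk from origin (0, 0):
  seg 1: right by d9 = 114/5 → (114/5, 0)
  seg 2: up by d9 = 114/5 → (114/5, 114/5)
  seg 3: left by d4 = 15 → (39/5, 114/5)
  seg 4: up by d9 = 114/5 → (39/5, 228/5)
  seg 5: right by d7 = 19/5 → (58/5, 228/5)
  seg 6: down by d3 = 3 → (58/5, 213/5)
  seg 7: down by d7 = 19/5 → (58/5, 194/5)
  seg 8: right by d3 = 3 → (73/5, 194/5)

d6 = 57
d7 = 19/5
d8 = 230
d9 = 114/5
endpoint = (73/5, 194/5)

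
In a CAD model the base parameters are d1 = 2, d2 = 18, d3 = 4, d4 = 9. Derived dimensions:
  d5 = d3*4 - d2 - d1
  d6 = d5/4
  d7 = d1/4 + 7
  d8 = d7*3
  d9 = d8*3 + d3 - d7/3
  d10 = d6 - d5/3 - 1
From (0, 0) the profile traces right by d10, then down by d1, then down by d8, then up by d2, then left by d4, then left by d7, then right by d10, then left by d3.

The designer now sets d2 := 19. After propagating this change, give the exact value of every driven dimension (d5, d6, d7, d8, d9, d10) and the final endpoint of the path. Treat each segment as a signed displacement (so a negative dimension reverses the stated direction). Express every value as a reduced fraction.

Apply edit: d2 := 19
  d5 = d3*4 - d2 - d1 = -5
  d6 = d5/4 = -5/4
  d7 = d1/4 + 7 = 15/2
  d8 = d7*3 = 45/2
  d9 = d8*3 + d3 - d7/3 = 69
  d10 = d6 - d5/3 - 1 = -7/12
Walk from origin (0, 0):
  seg 1: right by d10 = -7/12 → (-7/12, 0)
  seg 2: down by d1 = 2 → (-7/12, -2)
  seg 3: down by d8 = 45/2 → (-7/12, -49/2)
  seg 4: up by d2 = 19 → (-7/12, -11/2)
  seg 5: left by d4 = 9 → (-115/12, -11/2)
  seg 6: left by d7 = 15/2 → (-205/12, -11/2)
  seg 7: right by d10 = -7/12 → (-53/3, -11/2)
  seg 8: left by d3 = 4 → (-65/3, -11/2)

d5 = -5
d6 = -5/4
d7 = 15/2
d8 = 45/2
d9 = 69
d10 = -7/12
endpoint = (-65/3, -11/2)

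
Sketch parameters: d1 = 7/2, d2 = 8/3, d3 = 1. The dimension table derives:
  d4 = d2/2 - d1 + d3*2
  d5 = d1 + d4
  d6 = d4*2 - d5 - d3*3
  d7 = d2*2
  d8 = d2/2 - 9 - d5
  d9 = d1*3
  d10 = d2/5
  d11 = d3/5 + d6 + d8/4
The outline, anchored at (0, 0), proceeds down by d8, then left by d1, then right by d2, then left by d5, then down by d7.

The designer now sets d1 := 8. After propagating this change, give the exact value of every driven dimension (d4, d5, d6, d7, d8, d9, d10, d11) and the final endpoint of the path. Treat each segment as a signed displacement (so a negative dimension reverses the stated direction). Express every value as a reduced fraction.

d4 = -14/3
d5 = 10/3
d6 = -47/3
d7 = 16/3
d8 = -11
d9 = 24
d10 = 8/15
d11 = -1093/60
endpoint = (-26/3, 17/3)

Apply edit: d1 := 8
  d4 = d2/2 - d1 + d3*2 = -14/3
  d5 = d1 + d4 = 10/3
  d6 = d4*2 - d5 - d3*3 = -47/3
  d7 = d2*2 = 16/3
  d8 = d2/2 - 9 - d5 = -11
  d9 = d1*3 = 24
  d10 = d2/5 = 8/15
  d11 = d3/5 + d6 + d8/4 = -1093/60
Walk from origin (0, 0):
  seg 1: down by d8 = -11 → (0, 11)
  seg 2: left by d1 = 8 → (-8, 11)
  seg 3: right by d2 = 8/3 → (-16/3, 11)
  seg 4: left by d5 = 10/3 → (-26/3, 11)
  seg 5: down by d7 = 16/3 → (-26/3, 17/3)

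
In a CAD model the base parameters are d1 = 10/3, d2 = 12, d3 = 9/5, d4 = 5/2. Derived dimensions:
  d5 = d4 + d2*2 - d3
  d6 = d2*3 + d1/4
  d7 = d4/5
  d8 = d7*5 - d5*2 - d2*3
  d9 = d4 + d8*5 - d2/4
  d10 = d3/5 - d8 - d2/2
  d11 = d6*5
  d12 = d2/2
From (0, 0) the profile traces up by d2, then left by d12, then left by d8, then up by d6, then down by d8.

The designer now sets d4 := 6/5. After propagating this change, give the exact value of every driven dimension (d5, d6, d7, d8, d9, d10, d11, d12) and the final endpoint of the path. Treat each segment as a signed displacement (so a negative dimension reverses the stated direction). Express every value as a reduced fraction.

Apply edit: d4 := 6/5
  d5 = d4 + d2*2 - d3 = 117/5
  d6 = d2*3 + d1/4 = 221/6
  d7 = d4/5 = 6/25
  d8 = d7*5 - d5*2 - d2*3 = -408/5
  d9 = d4 + d8*5 - d2/4 = -2049/5
  d10 = d3/5 - d8 - d2/2 = 1899/25
  d11 = d6*5 = 1105/6
  d12 = d2/2 = 6
Walk from origin (0, 0):
  seg 1: up by d2 = 12 → (0, 12)
  seg 2: left by d12 = 6 → (-6, 12)
  seg 3: left by d8 = -408/5 → (378/5, 12)
  seg 4: up by d6 = 221/6 → (378/5, 293/6)
  seg 5: down by d8 = -408/5 → (378/5, 3913/30)

d5 = 117/5
d6 = 221/6
d7 = 6/25
d8 = -408/5
d9 = -2049/5
d10 = 1899/25
d11 = 1105/6
d12 = 6
endpoint = (378/5, 3913/30)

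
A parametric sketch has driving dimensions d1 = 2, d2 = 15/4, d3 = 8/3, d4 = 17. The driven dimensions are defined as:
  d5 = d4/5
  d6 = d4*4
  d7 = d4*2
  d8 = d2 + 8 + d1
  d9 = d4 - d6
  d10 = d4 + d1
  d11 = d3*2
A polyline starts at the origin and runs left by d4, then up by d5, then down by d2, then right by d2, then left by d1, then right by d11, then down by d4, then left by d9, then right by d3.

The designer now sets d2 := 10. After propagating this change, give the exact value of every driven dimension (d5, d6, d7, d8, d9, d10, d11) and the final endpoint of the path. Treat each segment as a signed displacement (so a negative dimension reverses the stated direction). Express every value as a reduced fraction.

d5 = 17/5
d6 = 68
d7 = 34
d8 = 20
d9 = -51
d10 = 19
d11 = 16/3
endpoint = (50, -118/5)

Apply edit: d2 := 10
  d5 = d4/5 = 17/5
  d6 = d4*4 = 68
  d7 = d4*2 = 34
  d8 = d2 + 8 + d1 = 20
  d9 = d4 - d6 = -51
  d10 = d4 + d1 = 19
  d11 = d3*2 = 16/3
Walk from origin (0, 0):
  seg 1: left by d4 = 17 → (-17, 0)
  seg 2: up by d5 = 17/5 → (-17, 17/5)
  seg 3: down by d2 = 10 → (-17, -33/5)
  seg 4: right by d2 = 10 → (-7, -33/5)
  seg 5: left by d1 = 2 → (-9, -33/5)
  seg 6: right by d11 = 16/3 → (-11/3, -33/5)
  seg 7: down by d4 = 17 → (-11/3, -118/5)
  seg 8: left by d9 = -51 → (142/3, -118/5)
  seg 9: right by d3 = 8/3 → (50, -118/5)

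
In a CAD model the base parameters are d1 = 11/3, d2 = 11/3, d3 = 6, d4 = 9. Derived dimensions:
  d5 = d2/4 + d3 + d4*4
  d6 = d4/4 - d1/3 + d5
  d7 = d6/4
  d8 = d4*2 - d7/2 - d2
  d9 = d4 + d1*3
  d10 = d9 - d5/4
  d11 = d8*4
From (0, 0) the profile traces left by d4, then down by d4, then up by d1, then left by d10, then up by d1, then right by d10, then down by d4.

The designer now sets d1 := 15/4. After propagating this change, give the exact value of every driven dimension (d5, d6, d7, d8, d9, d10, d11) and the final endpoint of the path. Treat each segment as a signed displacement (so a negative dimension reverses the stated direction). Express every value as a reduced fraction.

d5 = 515/12
d6 = 527/12
d7 = 527/48
d8 = 283/32
d9 = 81/4
d10 = 457/48
d11 = 283/8
endpoint = (-9, -21/2)

Apply edit: d1 := 15/4
  d5 = d2/4 + d3 + d4*4 = 515/12
  d6 = d4/4 - d1/3 + d5 = 527/12
  d7 = d6/4 = 527/48
  d8 = d4*2 - d7/2 - d2 = 283/32
  d9 = d4 + d1*3 = 81/4
  d10 = d9 - d5/4 = 457/48
  d11 = d8*4 = 283/8
Walk from origin (0, 0):
  seg 1: left by d4 = 9 → (-9, 0)
  seg 2: down by d4 = 9 → (-9, -9)
  seg 3: up by d1 = 15/4 → (-9, -21/4)
  seg 4: left by d10 = 457/48 → (-889/48, -21/4)
  seg 5: up by d1 = 15/4 → (-889/48, -3/2)
  seg 6: right by d10 = 457/48 → (-9, -3/2)
  seg 7: down by d4 = 9 → (-9, -21/2)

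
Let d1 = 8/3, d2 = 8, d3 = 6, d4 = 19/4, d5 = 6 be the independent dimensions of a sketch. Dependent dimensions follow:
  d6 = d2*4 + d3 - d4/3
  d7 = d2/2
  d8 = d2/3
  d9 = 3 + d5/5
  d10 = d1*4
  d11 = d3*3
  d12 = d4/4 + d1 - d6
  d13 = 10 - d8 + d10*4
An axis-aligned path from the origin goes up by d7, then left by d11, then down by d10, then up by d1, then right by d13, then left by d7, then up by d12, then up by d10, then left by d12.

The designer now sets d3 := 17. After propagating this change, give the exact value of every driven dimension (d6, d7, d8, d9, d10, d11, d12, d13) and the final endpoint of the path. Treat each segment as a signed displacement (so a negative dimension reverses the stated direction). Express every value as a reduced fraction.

Apply edit: d3 := 17
  d6 = d2*4 + d3 - d4/3 = 569/12
  d7 = d2/2 = 4
  d8 = d2/3 = 8/3
  d9 = 3 + d5/5 = 21/5
  d10 = d1*4 = 32/3
  d11 = d3*3 = 51
  d12 = d4/4 + d1 - d6 = -697/16
  d13 = 10 - d8 + d10*4 = 50
Walk from origin (0, 0):
  seg 1: up by d7 = 4 → (0, 4)
  seg 2: left by d11 = 51 → (-51, 4)
  seg 3: down by d10 = 32/3 → (-51, -20/3)
  seg 4: up by d1 = 8/3 → (-51, -4)
  seg 5: right by d13 = 50 → (-1, -4)
  seg 6: left by d7 = 4 → (-5, -4)
  seg 7: up by d12 = -697/16 → (-5, -761/16)
  seg 8: up by d10 = 32/3 → (-5, -1771/48)
  seg 9: left by d12 = -697/16 → (617/16, -1771/48)

d6 = 569/12
d7 = 4
d8 = 8/3
d9 = 21/5
d10 = 32/3
d11 = 51
d12 = -697/16
d13 = 50
endpoint = (617/16, -1771/48)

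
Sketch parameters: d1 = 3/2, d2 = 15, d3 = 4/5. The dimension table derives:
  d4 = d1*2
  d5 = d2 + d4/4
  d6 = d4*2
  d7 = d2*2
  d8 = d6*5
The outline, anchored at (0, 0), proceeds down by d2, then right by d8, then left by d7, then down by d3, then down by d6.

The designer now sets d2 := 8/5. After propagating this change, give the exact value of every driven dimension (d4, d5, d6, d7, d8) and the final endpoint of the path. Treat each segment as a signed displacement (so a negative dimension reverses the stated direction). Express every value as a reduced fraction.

d4 = 3
d5 = 47/20
d6 = 6
d7 = 16/5
d8 = 30
endpoint = (134/5, -42/5)

Apply edit: d2 := 8/5
  d4 = d1*2 = 3
  d5 = d2 + d4/4 = 47/20
  d6 = d4*2 = 6
  d7 = d2*2 = 16/5
  d8 = d6*5 = 30
Walk from origin (0, 0):
  seg 1: down by d2 = 8/5 → (0, -8/5)
  seg 2: right by d8 = 30 → (30, -8/5)
  seg 3: left by d7 = 16/5 → (134/5, -8/5)
  seg 4: down by d3 = 4/5 → (134/5, -12/5)
  seg 5: down by d6 = 6 → (134/5, -42/5)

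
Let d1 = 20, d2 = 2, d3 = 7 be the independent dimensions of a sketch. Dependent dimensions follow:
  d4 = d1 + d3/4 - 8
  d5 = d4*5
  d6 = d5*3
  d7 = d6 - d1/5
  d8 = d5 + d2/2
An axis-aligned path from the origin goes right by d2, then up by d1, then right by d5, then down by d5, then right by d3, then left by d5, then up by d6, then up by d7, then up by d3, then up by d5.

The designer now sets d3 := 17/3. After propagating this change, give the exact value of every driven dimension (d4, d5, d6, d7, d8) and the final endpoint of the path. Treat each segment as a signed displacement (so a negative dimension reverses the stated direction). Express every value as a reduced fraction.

Apply edit: d3 := 17/3
  d4 = d1 + d3/4 - 8 = 161/12
  d5 = d4*5 = 805/12
  d6 = d5*3 = 805/4
  d7 = d6 - d1/5 = 789/4
  d8 = d5 + d2/2 = 817/12
Walk from origin (0, 0):
  seg 1: right by d2 = 2 → (2, 0)
  seg 2: up by d1 = 20 → (2, 20)
  seg 3: right by d5 = 805/12 → (829/12, 20)
  seg 4: down by d5 = 805/12 → (829/12, -565/12)
  seg 5: right by d3 = 17/3 → (299/4, -565/12)
  seg 6: left by d5 = 805/12 → (23/3, -565/12)
  seg 7: up by d6 = 805/4 → (23/3, 925/6)
  seg 8: up by d7 = 789/4 → (23/3, 4217/12)
  seg 9: up by d3 = 17/3 → (23/3, 4285/12)
  seg 10: up by d5 = 805/12 → (23/3, 2545/6)

d4 = 161/12
d5 = 805/12
d6 = 805/4
d7 = 789/4
d8 = 817/12
endpoint = (23/3, 2545/6)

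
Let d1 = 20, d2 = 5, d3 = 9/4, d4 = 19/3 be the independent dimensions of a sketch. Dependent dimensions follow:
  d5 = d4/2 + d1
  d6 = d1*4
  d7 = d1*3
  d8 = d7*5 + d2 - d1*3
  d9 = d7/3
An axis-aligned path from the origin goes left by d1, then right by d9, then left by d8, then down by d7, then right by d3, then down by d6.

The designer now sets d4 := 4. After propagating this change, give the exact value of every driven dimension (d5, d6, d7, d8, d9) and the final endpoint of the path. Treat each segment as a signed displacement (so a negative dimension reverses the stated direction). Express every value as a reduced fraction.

d5 = 22
d6 = 80
d7 = 60
d8 = 245
d9 = 20
endpoint = (-971/4, -140)

Apply edit: d4 := 4
  d5 = d4/2 + d1 = 22
  d6 = d1*4 = 80
  d7 = d1*3 = 60
  d8 = d7*5 + d2 - d1*3 = 245
  d9 = d7/3 = 20
Walk from origin (0, 0):
  seg 1: left by d1 = 20 → (-20, 0)
  seg 2: right by d9 = 20 → (0, 0)
  seg 3: left by d8 = 245 → (-245, 0)
  seg 4: down by d7 = 60 → (-245, -60)
  seg 5: right by d3 = 9/4 → (-971/4, -60)
  seg 6: down by d6 = 80 → (-971/4, -140)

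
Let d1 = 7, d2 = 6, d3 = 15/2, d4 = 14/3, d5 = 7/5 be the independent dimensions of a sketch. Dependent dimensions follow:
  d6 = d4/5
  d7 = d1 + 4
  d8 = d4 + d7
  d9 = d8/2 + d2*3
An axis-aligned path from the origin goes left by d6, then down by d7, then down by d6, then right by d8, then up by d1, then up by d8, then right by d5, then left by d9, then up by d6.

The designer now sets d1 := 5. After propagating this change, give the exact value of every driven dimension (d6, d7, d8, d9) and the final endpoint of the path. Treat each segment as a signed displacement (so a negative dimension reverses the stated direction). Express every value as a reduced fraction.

d6 = 14/15
d7 = 9
d8 = 41/3
d9 = 149/6
endpoint = (-107/10, 29/3)

Apply edit: d1 := 5
  d6 = d4/5 = 14/15
  d7 = d1 + 4 = 9
  d8 = d4 + d7 = 41/3
  d9 = d8/2 + d2*3 = 149/6
Walk from origin (0, 0):
  seg 1: left by d6 = 14/15 → (-14/15, 0)
  seg 2: down by d7 = 9 → (-14/15, -9)
  seg 3: down by d6 = 14/15 → (-14/15, -149/15)
  seg 4: right by d8 = 41/3 → (191/15, -149/15)
  seg 5: up by d1 = 5 → (191/15, -74/15)
  seg 6: up by d8 = 41/3 → (191/15, 131/15)
  seg 7: right by d5 = 7/5 → (212/15, 131/15)
  seg 8: left by d9 = 149/6 → (-107/10, 131/15)
  seg 9: up by d6 = 14/15 → (-107/10, 29/3)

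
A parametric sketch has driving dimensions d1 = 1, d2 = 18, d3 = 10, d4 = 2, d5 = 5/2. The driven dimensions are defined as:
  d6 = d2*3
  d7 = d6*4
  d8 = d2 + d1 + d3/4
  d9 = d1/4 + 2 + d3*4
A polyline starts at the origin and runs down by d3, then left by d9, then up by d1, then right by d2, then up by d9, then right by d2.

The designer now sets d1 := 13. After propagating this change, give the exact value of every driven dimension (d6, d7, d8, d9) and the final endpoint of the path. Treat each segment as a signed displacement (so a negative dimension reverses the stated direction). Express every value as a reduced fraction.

Apply edit: d1 := 13
  d6 = d2*3 = 54
  d7 = d6*4 = 216
  d8 = d2 + d1 + d3/4 = 67/2
  d9 = d1/4 + 2 + d3*4 = 181/4
Walk from origin (0, 0):
  seg 1: down by d3 = 10 → (0, -10)
  seg 2: left by d9 = 181/4 → (-181/4, -10)
  seg 3: up by d1 = 13 → (-181/4, 3)
  seg 4: right by d2 = 18 → (-109/4, 3)
  seg 5: up by d9 = 181/4 → (-109/4, 193/4)
  seg 6: right by d2 = 18 → (-37/4, 193/4)

d6 = 54
d7 = 216
d8 = 67/2
d9 = 181/4
endpoint = (-37/4, 193/4)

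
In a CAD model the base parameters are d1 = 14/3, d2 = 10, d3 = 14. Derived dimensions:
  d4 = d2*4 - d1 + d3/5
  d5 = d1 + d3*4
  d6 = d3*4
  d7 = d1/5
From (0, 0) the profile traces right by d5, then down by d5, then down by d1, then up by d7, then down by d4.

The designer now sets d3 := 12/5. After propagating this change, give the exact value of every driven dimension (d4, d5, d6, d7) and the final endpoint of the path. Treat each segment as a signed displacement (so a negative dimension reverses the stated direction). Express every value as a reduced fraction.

d4 = 2686/75
d5 = 214/15
d6 = 48/5
d7 = 14/15
endpoint = (214/15, -4036/75)

Apply edit: d3 := 12/5
  d4 = d2*4 - d1 + d3/5 = 2686/75
  d5 = d1 + d3*4 = 214/15
  d6 = d3*4 = 48/5
  d7 = d1/5 = 14/15
Walk from origin (0, 0):
  seg 1: right by d5 = 214/15 → (214/15, 0)
  seg 2: down by d5 = 214/15 → (214/15, -214/15)
  seg 3: down by d1 = 14/3 → (214/15, -284/15)
  seg 4: up by d7 = 14/15 → (214/15, -18)
  seg 5: down by d4 = 2686/75 → (214/15, -4036/75)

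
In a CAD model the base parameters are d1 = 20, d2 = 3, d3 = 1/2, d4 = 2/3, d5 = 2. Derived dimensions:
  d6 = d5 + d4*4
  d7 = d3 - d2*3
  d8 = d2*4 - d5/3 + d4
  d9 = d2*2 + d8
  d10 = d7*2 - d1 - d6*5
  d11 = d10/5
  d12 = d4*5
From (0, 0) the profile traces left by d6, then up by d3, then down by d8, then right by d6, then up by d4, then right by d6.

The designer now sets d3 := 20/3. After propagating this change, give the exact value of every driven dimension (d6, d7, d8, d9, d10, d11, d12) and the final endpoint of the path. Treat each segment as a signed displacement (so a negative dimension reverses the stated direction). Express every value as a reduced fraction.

d6 = 14/3
d7 = -7/3
d8 = 12
d9 = 18
d10 = -48
d11 = -48/5
d12 = 10/3
endpoint = (14/3, -14/3)

Apply edit: d3 := 20/3
  d6 = d5 + d4*4 = 14/3
  d7 = d3 - d2*3 = -7/3
  d8 = d2*4 - d5/3 + d4 = 12
  d9 = d2*2 + d8 = 18
  d10 = d7*2 - d1 - d6*5 = -48
  d11 = d10/5 = -48/5
  d12 = d4*5 = 10/3
Walk from origin (0, 0):
  seg 1: left by d6 = 14/3 → (-14/3, 0)
  seg 2: up by d3 = 20/3 → (-14/3, 20/3)
  seg 3: down by d8 = 12 → (-14/3, -16/3)
  seg 4: right by d6 = 14/3 → (0, -16/3)
  seg 5: up by d4 = 2/3 → (0, -14/3)
  seg 6: right by d6 = 14/3 → (14/3, -14/3)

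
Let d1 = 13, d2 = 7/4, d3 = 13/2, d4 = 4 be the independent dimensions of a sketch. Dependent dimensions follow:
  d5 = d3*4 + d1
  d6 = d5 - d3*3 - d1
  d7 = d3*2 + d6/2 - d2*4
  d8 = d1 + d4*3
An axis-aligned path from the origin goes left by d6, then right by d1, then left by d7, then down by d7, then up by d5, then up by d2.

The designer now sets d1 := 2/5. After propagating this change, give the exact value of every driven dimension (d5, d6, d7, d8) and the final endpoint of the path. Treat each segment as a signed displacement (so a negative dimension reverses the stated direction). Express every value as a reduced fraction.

Apply edit: d1 := 2/5
  d5 = d3*4 + d1 = 132/5
  d6 = d5 - d3*3 - d1 = 13/2
  d7 = d3*2 + d6/2 - d2*4 = 37/4
  d8 = d1 + d4*3 = 62/5
Walk from origin (0, 0):
  seg 1: left by d6 = 13/2 → (-13/2, 0)
  seg 2: right by d1 = 2/5 → (-61/10, 0)
  seg 3: left by d7 = 37/4 → (-307/20, 0)
  seg 4: down by d7 = 37/4 → (-307/20, -37/4)
  seg 5: up by d5 = 132/5 → (-307/20, 343/20)
  seg 6: up by d2 = 7/4 → (-307/20, 189/10)

d5 = 132/5
d6 = 13/2
d7 = 37/4
d8 = 62/5
endpoint = (-307/20, 189/10)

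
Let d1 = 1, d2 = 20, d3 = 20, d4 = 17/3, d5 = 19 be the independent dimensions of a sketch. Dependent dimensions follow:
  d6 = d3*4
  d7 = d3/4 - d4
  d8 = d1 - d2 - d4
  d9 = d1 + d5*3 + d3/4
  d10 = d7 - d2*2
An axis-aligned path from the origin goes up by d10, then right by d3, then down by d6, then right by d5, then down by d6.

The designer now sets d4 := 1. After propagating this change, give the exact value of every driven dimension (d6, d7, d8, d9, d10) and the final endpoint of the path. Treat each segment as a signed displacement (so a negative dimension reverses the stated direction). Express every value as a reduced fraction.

d6 = 80
d7 = 4
d8 = -20
d9 = 63
d10 = -36
endpoint = (39, -196)

Apply edit: d4 := 1
  d6 = d3*4 = 80
  d7 = d3/4 - d4 = 4
  d8 = d1 - d2 - d4 = -20
  d9 = d1 + d5*3 + d3/4 = 63
  d10 = d7 - d2*2 = -36
Walk from origin (0, 0):
  seg 1: up by d10 = -36 → (0, -36)
  seg 2: right by d3 = 20 → (20, -36)
  seg 3: down by d6 = 80 → (20, -116)
  seg 4: right by d5 = 19 → (39, -116)
  seg 5: down by d6 = 80 → (39, -196)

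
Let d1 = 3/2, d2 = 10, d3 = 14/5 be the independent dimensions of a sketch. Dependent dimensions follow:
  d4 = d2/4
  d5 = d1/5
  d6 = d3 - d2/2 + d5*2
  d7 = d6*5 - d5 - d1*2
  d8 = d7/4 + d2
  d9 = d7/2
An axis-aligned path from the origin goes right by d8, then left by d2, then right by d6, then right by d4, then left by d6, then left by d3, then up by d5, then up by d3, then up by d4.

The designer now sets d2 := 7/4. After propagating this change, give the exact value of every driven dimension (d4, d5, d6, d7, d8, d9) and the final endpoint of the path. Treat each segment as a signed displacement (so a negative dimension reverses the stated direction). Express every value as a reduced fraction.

d4 = 7/16
d5 = 3/10
d6 = 101/40
d7 = 373/40
d8 = 653/160
d9 = 373/80
endpoint = (-1/32, 283/80)

Apply edit: d2 := 7/4
  d4 = d2/4 = 7/16
  d5 = d1/5 = 3/10
  d6 = d3 - d2/2 + d5*2 = 101/40
  d7 = d6*5 - d5 - d1*2 = 373/40
  d8 = d7/4 + d2 = 653/160
  d9 = d7/2 = 373/80
Walk from origin (0, 0):
  seg 1: right by d8 = 653/160 → (653/160, 0)
  seg 2: left by d2 = 7/4 → (373/160, 0)
  seg 3: right by d6 = 101/40 → (777/160, 0)
  seg 4: right by d4 = 7/16 → (847/160, 0)
  seg 5: left by d6 = 101/40 → (443/160, 0)
  seg 6: left by d3 = 14/5 → (-1/32, 0)
  seg 7: up by d5 = 3/10 → (-1/32, 3/10)
  seg 8: up by d3 = 14/5 → (-1/32, 31/10)
  seg 9: up by d4 = 7/16 → (-1/32, 283/80)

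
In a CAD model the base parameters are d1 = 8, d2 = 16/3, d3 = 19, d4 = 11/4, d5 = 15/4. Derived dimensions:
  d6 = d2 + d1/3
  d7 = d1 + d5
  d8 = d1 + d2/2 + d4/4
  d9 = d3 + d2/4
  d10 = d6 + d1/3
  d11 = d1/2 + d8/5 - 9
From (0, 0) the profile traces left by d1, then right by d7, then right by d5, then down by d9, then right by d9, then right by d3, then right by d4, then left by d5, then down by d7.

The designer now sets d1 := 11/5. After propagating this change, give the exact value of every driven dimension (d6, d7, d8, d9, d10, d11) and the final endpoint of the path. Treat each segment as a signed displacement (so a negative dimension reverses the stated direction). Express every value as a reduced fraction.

d6 = 91/15
d7 = 119/20
d8 = 1333/240
d9 = 61/3
d10 = 34/5
d11 = -8147/1200
endpoint = (275/6, -1577/60)

Apply edit: d1 := 11/5
  d6 = d2 + d1/3 = 91/15
  d7 = d1 + d5 = 119/20
  d8 = d1 + d2/2 + d4/4 = 1333/240
  d9 = d3 + d2/4 = 61/3
  d10 = d6 + d1/3 = 34/5
  d11 = d1/2 + d8/5 - 9 = -8147/1200
Walk from origin (0, 0):
  seg 1: left by d1 = 11/5 → (-11/5, 0)
  seg 2: right by d7 = 119/20 → (15/4, 0)
  seg 3: right by d5 = 15/4 → (15/2, 0)
  seg 4: down by d9 = 61/3 → (15/2, -61/3)
  seg 5: right by d9 = 61/3 → (167/6, -61/3)
  seg 6: right by d3 = 19 → (281/6, -61/3)
  seg 7: right by d4 = 11/4 → (595/12, -61/3)
  seg 8: left by d5 = 15/4 → (275/6, -61/3)
  seg 9: down by d7 = 119/20 → (275/6, -1577/60)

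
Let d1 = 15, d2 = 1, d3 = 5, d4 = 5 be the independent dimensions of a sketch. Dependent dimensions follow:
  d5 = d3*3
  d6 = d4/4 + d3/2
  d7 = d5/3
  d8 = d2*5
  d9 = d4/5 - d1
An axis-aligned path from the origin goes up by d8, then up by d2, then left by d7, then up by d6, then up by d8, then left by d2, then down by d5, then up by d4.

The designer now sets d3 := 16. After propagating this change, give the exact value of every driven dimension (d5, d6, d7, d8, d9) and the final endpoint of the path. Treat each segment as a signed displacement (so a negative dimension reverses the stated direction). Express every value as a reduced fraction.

Apply edit: d3 := 16
  d5 = d3*3 = 48
  d6 = d4/4 + d3/2 = 37/4
  d7 = d5/3 = 16
  d8 = d2*5 = 5
  d9 = d4/5 - d1 = -14
Walk from origin (0, 0):
  seg 1: up by d8 = 5 → (0, 5)
  seg 2: up by d2 = 1 → (0, 6)
  seg 3: left by d7 = 16 → (-16, 6)
  seg 4: up by d6 = 37/4 → (-16, 61/4)
  seg 5: up by d8 = 5 → (-16, 81/4)
  seg 6: left by d2 = 1 → (-17, 81/4)
  seg 7: down by d5 = 48 → (-17, -111/4)
  seg 8: up by d4 = 5 → (-17, -91/4)

d5 = 48
d6 = 37/4
d7 = 16
d8 = 5
d9 = -14
endpoint = (-17, -91/4)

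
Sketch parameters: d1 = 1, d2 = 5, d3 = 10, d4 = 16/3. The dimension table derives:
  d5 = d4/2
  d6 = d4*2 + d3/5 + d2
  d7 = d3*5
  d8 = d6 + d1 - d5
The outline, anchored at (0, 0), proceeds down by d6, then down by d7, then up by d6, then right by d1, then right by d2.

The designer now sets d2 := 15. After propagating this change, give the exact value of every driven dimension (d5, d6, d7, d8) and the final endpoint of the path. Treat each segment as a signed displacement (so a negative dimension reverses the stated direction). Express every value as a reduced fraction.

d5 = 8/3
d6 = 83/3
d7 = 50
d8 = 26
endpoint = (16, -50)

Apply edit: d2 := 15
  d5 = d4/2 = 8/3
  d6 = d4*2 + d3/5 + d2 = 83/3
  d7 = d3*5 = 50
  d8 = d6 + d1 - d5 = 26
Walk from origin (0, 0):
  seg 1: down by d6 = 83/3 → (0, -83/3)
  seg 2: down by d7 = 50 → (0, -233/3)
  seg 3: up by d6 = 83/3 → (0, -50)
  seg 4: right by d1 = 1 → (1, -50)
  seg 5: right by d2 = 15 → (16, -50)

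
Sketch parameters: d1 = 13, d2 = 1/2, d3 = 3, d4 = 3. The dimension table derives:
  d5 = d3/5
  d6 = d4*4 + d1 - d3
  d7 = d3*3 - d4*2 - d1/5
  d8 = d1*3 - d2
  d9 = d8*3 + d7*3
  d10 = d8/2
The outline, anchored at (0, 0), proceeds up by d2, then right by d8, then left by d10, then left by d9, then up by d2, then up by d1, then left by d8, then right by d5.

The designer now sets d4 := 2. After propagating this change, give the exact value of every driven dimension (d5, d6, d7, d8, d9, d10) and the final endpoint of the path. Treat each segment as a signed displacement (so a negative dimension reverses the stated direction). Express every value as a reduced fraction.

d5 = 3/5
d6 = 18
d7 = 12/5
d8 = 77/2
d9 = 1227/10
d10 = 77/4
endpoint = (-2827/20, 14)

Apply edit: d4 := 2
  d5 = d3/5 = 3/5
  d6 = d4*4 + d1 - d3 = 18
  d7 = d3*3 - d4*2 - d1/5 = 12/5
  d8 = d1*3 - d2 = 77/2
  d9 = d8*3 + d7*3 = 1227/10
  d10 = d8/2 = 77/4
Walk from origin (0, 0):
  seg 1: up by d2 = 1/2 → (0, 1/2)
  seg 2: right by d8 = 77/2 → (77/2, 1/2)
  seg 3: left by d10 = 77/4 → (77/4, 1/2)
  seg 4: left by d9 = 1227/10 → (-2069/20, 1/2)
  seg 5: up by d2 = 1/2 → (-2069/20, 1)
  seg 6: up by d1 = 13 → (-2069/20, 14)
  seg 7: left by d8 = 77/2 → (-2839/20, 14)
  seg 8: right by d5 = 3/5 → (-2827/20, 14)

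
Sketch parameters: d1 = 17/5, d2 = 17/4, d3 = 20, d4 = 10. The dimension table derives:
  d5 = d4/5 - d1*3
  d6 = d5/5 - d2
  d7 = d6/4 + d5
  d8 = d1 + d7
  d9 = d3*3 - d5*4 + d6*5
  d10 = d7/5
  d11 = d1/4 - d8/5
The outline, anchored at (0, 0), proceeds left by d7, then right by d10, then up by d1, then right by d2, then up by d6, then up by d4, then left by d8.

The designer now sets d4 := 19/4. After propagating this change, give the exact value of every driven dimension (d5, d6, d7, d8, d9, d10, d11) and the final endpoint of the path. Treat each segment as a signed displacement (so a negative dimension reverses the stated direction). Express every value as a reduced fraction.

d5 = -37/4
d6 = -61/10
d7 = -431/40
d8 = -59/8
d9 = 133/2
d10 = -431/200
d11 = 93/40
endpoint = (4049/200, 41/20)

Apply edit: d4 := 19/4
  d5 = d4/5 - d1*3 = -37/4
  d6 = d5/5 - d2 = -61/10
  d7 = d6/4 + d5 = -431/40
  d8 = d1 + d7 = -59/8
  d9 = d3*3 - d5*4 + d6*5 = 133/2
  d10 = d7/5 = -431/200
  d11 = d1/4 - d8/5 = 93/40
Walk from origin (0, 0):
  seg 1: left by d7 = -431/40 → (431/40, 0)
  seg 2: right by d10 = -431/200 → (431/50, 0)
  seg 3: up by d1 = 17/5 → (431/50, 17/5)
  seg 4: right by d2 = 17/4 → (1287/100, 17/5)
  seg 5: up by d6 = -61/10 → (1287/100, -27/10)
  seg 6: up by d4 = 19/4 → (1287/100, 41/20)
  seg 7: left by d8 = -59/8 → (4049/200, 41/20)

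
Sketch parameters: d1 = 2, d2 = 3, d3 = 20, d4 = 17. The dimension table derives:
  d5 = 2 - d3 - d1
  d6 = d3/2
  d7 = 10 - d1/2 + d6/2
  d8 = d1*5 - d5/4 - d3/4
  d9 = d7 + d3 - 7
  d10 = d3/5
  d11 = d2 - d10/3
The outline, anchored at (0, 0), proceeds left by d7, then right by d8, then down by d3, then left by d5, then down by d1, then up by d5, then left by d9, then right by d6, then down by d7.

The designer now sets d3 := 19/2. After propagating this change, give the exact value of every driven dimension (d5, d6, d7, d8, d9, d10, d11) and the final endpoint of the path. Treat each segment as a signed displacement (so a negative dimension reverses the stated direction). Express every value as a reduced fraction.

d5 = -19/2
d6 = 19/4
d7 = 91/8
d8 = 10
d9 = 111/8
d10 = 19/10
d11 = 71/30
endpoint = (-1, -259/8)

Apply edit: d3 := 19/2
  d5 = 2 - d3 - d1 = -19/2
  d6 = d3/2 = 19/4
  d7 = 10 - d1/2 + d6/2 = 91/8
  d8 = d1*5 - d5/4 - d3/4 = 10
  d9 = d7 + d3 - 7 = 111/8
  d10 = d3/5 = 19/10
  d11 = d2 - d10/3 = 71/30
Walk from origin (0, 0):
  seg 1: left by d7 = 91/8 → (-91/8, 0)
  seg 2: right by d8 = 10 → (-11/8, 0)
  seg 3: down by d3 = 19/2 → (-11/8, -19/2)
  seg 4: left by d5 = -19/2 → (65/8, -19/2)
  seg 5: down by d1 = 2 → (65/8, -23/2)
  seg 6: up by d5 = -19/2 → (65/8, -21)
  seg 7: left by d9 = 111/8 → (-23/4, -21)
  seg 8: right by d6 = 19/4 → (-1, -21)
  seg 9: down by d7 = 91/8 → (-1, -259/8)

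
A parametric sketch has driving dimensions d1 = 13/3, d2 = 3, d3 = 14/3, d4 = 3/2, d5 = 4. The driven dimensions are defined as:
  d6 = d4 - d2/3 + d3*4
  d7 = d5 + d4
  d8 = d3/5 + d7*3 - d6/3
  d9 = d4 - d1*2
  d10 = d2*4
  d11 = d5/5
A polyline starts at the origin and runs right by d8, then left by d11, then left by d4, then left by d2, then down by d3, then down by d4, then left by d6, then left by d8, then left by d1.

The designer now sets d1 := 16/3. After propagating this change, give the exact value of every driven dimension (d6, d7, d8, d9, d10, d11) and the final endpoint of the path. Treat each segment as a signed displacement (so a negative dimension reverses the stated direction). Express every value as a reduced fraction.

d6 = 115/6
d7 = 11/2
d8 = 497/45
d9 = -55/6
d10 = 12
d11 = 4/5
endpoint = (-149/5, -37/6)

Apply edit: d1 := 16/3
  d6 = d4 - d2/3 + d3*4 = 115/6
  d7 = d5 + d4 = 11/2
  d8 = d3/5 + d7*3 - d6/3 = 497/45
  d9 = d4 - d1*2 = -55/6
  d10 = d2*4 = 12
  d11 = d5/5 = 4/5
Walk from origin (0, 0):
  seg 1: right by d8 = 497/45 → (497/45, 0)
  seg 2: left by d11 = 4/5 → (461/45, 0)
  seg 3: left by d4 = 3/2 → (787/90, 0)
  seg 4: left by d2 = 3 → (517/90, 0)
  seg 5: down by d3 = 14/3 → (517/90, -14/3)
  seg 6: down by d4 = 3/2 → (517/90, -37/6)
  seg 7: left by d6 = 115/6 → (-604/45, -37/6)
  seg 8: left by d8 = 497/45 → (-367/15, -37/6)
  seg 9: left by d1 = 16/3 → (-149/5, -37/6)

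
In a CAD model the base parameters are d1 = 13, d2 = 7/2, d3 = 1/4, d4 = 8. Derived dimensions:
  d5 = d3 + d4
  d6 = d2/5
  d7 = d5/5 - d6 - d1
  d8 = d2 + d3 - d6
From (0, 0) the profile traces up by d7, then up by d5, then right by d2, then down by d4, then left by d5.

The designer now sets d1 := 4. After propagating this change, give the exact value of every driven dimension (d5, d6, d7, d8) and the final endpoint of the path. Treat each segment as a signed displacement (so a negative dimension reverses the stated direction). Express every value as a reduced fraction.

Apply edit: d1 := 4
  d5 = d3 + d4 = 33/4
  d6 = d2/5 = 7/10
  d7 = d5/5 - d6 - d1 = -61/20
  d8 = d2 + d3 - d6 = 61/20
Walk from origin (0, 0):
  seg 1: up by d7 = -61/20 → (0, -61/20)
  seg 2: up by d5 = 33/4 → (0, 26/5)
  seg 3: right by d2 = 7/2 → (7/2, 26/5)
  seg 4: down by d4 = 8 → (7/2, -14/5)
  seg 5: left by d5 = 33/4 → (-19/4, -14/5)

d5 = 33/4
d6 = 7/10
d7 = -61/20
d8 = 61/20
endpoint = (-19/4, -14/5)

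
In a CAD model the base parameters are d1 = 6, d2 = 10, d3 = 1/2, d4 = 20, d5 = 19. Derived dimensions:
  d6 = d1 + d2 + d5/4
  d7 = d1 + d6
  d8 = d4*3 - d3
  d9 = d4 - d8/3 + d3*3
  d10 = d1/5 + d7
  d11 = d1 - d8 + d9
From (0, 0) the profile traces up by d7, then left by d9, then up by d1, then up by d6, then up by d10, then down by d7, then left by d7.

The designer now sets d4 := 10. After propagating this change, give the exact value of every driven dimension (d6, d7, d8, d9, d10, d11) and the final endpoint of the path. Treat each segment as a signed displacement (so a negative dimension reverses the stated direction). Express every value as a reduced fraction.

d6 = 83/4
d7 = 107/4
d8 = 59/2
d9 = 5/3
d10 = 559/20
d11 = -131/6
endpoint = (-341/12, 547/10)

Apply edit: d4 := 10
  d6 = d1 + d2 + d5/4 = 83/4
  d7 = d1 + d6 = 107/4
  d8 = d4*3 - d3 = 59/2
  d9 = d4 - d8/3 + d3*3 = 5/3
  d10 = d1/5 + d7 = 559/20
  d11 = d1 - d8 + d9 = -131/6
Walk from origin (0, 0):
  seg 1: up by d7 = 107/4 → (0, 107/4)
  seg 2: left by d9 = 5/3 → (-5/3, 107/4)
  seg 3: up by d1 = 6 → (-5/3, 131/4)
  seg 4: up by d6 = 83/4 → (-5/3, 107/2)
  seg 5: up by d10 = 559/20 → (-5/3, 1629/20)
  seg 6: down by d7 = 107/4 → (-5/3, 547/10)
  seg 7: left by d7 = 107/4 → (-341/12, 547/10)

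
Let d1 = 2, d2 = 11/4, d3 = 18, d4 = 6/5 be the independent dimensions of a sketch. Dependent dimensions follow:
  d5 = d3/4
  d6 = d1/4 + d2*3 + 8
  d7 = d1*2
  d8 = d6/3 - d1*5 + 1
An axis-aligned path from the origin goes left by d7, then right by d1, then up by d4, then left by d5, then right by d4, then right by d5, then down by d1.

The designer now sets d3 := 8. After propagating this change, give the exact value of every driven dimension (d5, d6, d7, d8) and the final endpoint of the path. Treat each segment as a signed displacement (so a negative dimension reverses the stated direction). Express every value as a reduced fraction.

d5 = 2
d6 = 67/4
d7 = 4
d8 = -41/12
endpoint = (-4/5, -4/5)

Apply edit: d3 := 8
  d5 = d3/4 = 2
  d6 = d1/4 + d2*3 + 8 = 67/4
  d7 = d1*2 = 4
  d8 = d6/3 - d1*5 + 1 = -41/12
Walk from origin (0, 0):
  seg 1: left by d7 = 4 → (-4, 0)
  seg 2: right by d1 = 2 → (-2, 0)
  seg 3: up by d4 = 6/5 → (-2, 6/5)
  seg 4: left by d5 = 2 → (-4, 6/5)
  seg 5: right by d4 = 6/5 → (-14/5, 6/5)
  seg 6: right by d5 = 2 → (-4/5, 6/5)
  seg 7: down by d1 = 2 → (-4/5, -4/5)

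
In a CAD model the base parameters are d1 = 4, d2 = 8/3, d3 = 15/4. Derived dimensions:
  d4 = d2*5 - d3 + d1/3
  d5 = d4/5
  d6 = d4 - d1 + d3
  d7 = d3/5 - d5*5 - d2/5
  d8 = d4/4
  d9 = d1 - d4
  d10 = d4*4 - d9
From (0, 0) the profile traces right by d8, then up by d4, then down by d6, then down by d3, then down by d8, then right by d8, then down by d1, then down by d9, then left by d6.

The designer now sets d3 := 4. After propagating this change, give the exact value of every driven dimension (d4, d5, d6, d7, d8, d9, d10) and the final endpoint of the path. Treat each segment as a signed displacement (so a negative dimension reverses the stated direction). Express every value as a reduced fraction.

Apply edit: d3 := 4
  d4 = d2*5 - d3 + d1/3 = 32/3
  d5 = d4/5 = 32/15
  d6 = d4 - d1 + d3 = 32/3
  d7 = d3/5 - d5*5 - d2/5 = -52/5
  d8 = d4/4 = 8/3
  d9 = d1 - d4 = -20/3
  d10 = d4*4 - d9 = 148/3
Walk from origin (0, 0):
  seg 1: right by d8 = 8/3 → (8/3, 0)
  seg 2: up by d4 = 32/3 → (8/3, 32/3)
  seg 3: down by d6 = 32/3 → (8/3, 0)
  seg 4: down by d3 = 4 → (8/3, -4)
  seg 5: down by d8 = 8/3 → (8/3, -20/3)
  seg 6: right by d8 = 8/3 → (16/3, -20/3)
  seg 7: down by d1 = 4 → (16/3, -32/3)
  seg 8: down by d9 = -20/3 → (16/3, -4)
  seg 9: left by d6 = 32/3 → (-16/3, -4)

d4 = 32/3
d5 = 32/15
d6 = 32/3
d7 = -52/5
d8 = 8/3
d9 = -20/3
d10 = 148/3
endpoint = (-16/3, -4)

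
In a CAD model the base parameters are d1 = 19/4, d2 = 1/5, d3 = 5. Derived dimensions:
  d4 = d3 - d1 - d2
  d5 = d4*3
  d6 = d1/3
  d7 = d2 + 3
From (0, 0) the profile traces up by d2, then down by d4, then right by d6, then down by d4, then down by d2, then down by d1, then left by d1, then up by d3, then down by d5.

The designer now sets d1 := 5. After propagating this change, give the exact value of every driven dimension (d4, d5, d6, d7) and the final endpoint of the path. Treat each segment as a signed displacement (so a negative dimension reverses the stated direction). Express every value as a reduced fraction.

Apply edit: d1 := 5
  d4 = d3 - d1 - d2 = -1/5
  d5 = d4*3 = -3/5
  d6 = d1/3 = 5/3
  d7 = d2 + 3 = 16/5
Walk from origin (0, 0):
  seg 1: up by d2 = 1/5 → (0, 1/5)
  seg 2: down by d4 = -1/5 → (0, 2/5)
  seg 3: right by d6 = 5/3 → (5/3, 2/5)
  seg 4: down by d4 = -1/5 → (5/3, 3/5)
  seg 5: down by d2 = 1/5 → (5/3, 2/5)
  seg 6: down by d1 = 5 → (5/3, -23/5)
  seg 7: left by d1 = 5 → (-10/3, -23/5)
  seg 8: up by d3 = 5 → (-10/3, 2/5)
  seg 9: down by d5 = -3/5 → (-10/3, 1)

d4 = -1/5
d5 = -3/5
d6 = 5/3
d7 = 16/5
endpoint = (-10/3, 1)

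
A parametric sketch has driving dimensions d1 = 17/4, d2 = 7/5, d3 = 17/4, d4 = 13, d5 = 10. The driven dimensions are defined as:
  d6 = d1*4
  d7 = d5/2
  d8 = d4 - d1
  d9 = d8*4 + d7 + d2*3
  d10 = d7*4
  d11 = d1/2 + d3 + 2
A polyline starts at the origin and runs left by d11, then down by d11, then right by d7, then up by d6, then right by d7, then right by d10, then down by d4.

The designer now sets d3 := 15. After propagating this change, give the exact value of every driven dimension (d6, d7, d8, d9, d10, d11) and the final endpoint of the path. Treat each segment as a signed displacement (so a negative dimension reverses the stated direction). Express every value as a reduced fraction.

Apply edit: d3 := 15
  d6 = d1*4 = 17
  d7 = d5/2 = 5
  d8 = d4 - d1 = 35/4
  d9 = d8*4 + d7 + d2*3 = 221/5
  d10 = d7*4 = 20
  d11 = d1/2 + d3 + 2 = 153/8
Walk from origin (0, 0):
  seg 1: left by d11 = 153/8 → (-153/8, 0)
  seg 2: down by d11 = 153/8 → (-153/8, -153/8)
  seg 3: right by d7 = 5 → (-113/8, -153/8)
  seg 4: up by d6 = 17 → (-113/8, -17/8)
  seg 5: right by d7 = 5 → (-73/8, -17/8)
  seg 6: right by d10 = 20 → (87/8, -17/8)
  seg 7: down by d4 = 13 → (87/8, -121/8)

d6 = 17
d7 = 5
d8 = 35/4
d9 = 221/5
d10 = 20
d11 = 153/8
endpoint = (87/8, -121/8)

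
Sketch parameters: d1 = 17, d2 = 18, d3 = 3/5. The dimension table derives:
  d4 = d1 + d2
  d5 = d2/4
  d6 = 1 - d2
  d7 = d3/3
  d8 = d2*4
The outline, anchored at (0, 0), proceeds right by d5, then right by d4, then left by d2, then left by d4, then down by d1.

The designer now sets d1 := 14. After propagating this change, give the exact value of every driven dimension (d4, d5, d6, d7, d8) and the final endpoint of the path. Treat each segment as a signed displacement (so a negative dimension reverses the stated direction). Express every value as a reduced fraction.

d4 = 32
d5 = 9/2
d6 = -17
d7 = 1/5
d8 = 72
endpoint = (-27/2, -14)

Apply edit: d1 := 14
  d4 = d1 + d2 = 32
  d5 = d2/4 = 9/2
  d6 = 1 - d2 = -17
  d7 = d3/3 = 1/5
  d8 = d2*4 = 72
Walk from origin (0, 0):
  seg 1: right by d5 = 9/2 → (9/2, 0)
  seg 2: right by d4 = 32 → (73/2, 0)
  seg 3: left by d2 = 18 → (37/2, 0)
  seg 4: left by d4 = 32 → (-27/2, 0)
  seg 5: down by d1 = 14 → (-27/2, -14)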